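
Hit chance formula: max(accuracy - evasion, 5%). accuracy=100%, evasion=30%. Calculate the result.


accuracy - evasion = 100 - 30 = 70
Apply floor: max(70, 5) = 70
Hit chance = 70%

70%


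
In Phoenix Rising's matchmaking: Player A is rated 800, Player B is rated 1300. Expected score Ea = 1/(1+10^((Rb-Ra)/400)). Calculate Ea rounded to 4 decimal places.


Elo expected score: Ea = 1/(1 + 10^((Rb-Ra)/400))
Rb - Ra = 1300 - 800 = 500
(Rb-Ra)/400 = 500/400 = 1.25
10^1.25 = 17.782794
Ea = 1/(1 + 17.782794) = 1/18.782794 = 0.0532

0.0532


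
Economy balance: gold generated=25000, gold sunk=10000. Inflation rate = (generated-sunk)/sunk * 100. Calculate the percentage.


Net gold = 25000 - 10000 = 15000
Inflation rate = net / sunk * 100 = 15000 / 10000 * 100
= 1.5 * 100
= 150.00%

150.00%


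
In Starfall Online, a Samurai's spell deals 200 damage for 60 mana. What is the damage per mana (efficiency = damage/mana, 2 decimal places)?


Efficiency = damage / mana
= 200 / 60
= 3.33

3.33 dmg/mana


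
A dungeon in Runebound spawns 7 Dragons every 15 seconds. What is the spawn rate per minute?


Spawns per minute = count * (60 / interval)
= 7 * (60 / 15)
= 7 * 4.0
= 28.0

28.0 per minute


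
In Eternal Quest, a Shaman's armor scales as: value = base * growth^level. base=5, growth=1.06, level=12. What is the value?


value = base * growth^level
= 5 * 1.06^12
= 5 * 2.012196
= 10.06

10.06 armor


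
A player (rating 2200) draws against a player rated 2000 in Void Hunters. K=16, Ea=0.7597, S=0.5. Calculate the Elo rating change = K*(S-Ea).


Elo update: delta = K * (S - Ea), where S = 0.5 (draws)
S - Ea = 0.5 - 0.7597 = -0.2597
Rating change = 16 * -0.2597
= -4.16

-4.16 rating points


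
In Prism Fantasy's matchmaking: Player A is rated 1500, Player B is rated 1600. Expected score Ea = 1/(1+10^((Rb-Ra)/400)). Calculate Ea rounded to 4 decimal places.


Elo expected score: Ea = 1/(1 + 10^((Rb-Ra)/400))
Rb - Ra = 1600 - 1500 = 100
(Rb-Ra)/400 = 100/400 = 0.25
10^0.25 = 1.778279
Ea = 1/(1 + 1.778279) = 1/2.778279 = 0.3599

0.3599


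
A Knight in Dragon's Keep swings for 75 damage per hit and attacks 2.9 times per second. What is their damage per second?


DPS = damage * attack_speed
= 75 * 2.9
= 217.5

217.5 DPS


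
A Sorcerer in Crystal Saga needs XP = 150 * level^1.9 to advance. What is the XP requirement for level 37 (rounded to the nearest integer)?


XP = 150 * level^1.9
Substitute level = 37:
XP = 150 * 37^1.9
= 150 * 954.0767
= 143112

143112 XP


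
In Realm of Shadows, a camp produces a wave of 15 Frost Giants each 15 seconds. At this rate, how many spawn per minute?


Spawns per minute = count * (60 / interval)
= 15 * (60 / 15)
= 15 * 4.0
= 60.0

60.0 per minute


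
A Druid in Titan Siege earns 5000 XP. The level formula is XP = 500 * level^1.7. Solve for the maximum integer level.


XP = 500 * level^1.7, so level = (XP / 500)^(1/1.7)
= (5000 / 500)^(1/1.7)
= 10.0^0.5882
= 3.8747
Floor: level = 3

level 3


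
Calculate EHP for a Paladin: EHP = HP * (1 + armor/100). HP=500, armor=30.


EHP = 500 * (1 + 30/100)
= 500 * (1 + 0.3)
= 500 * 1.3
= 650.0

650.0 EHP


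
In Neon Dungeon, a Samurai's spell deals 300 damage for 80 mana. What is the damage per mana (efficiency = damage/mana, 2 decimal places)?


Efficiency = damage / mana
= 300 / 80
= 3.75

3.75 dmg/mana


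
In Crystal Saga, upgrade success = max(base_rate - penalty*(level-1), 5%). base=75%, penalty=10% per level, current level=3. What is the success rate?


raw_rate = 75 - 10 * (3 - 1)
= 75 - 10 * 2
= 75 - 20
= 55
Apply floor: max(55, 5) = 55%

55%


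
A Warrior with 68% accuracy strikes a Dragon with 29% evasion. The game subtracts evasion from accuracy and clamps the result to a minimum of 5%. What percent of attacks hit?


accuracy - evasion = 68 - 29 = 39
Apply floor: max(39, 5) = 39
Hit chance = 39%

39%


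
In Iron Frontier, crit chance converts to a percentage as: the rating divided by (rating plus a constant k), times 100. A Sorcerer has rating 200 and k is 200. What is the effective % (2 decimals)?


effective% = rating / (rating + k) * 100
= 200 / (200 + 200) * 100
= 200 / 400 * 100
= 0.5 * 100
= 50.00%

50.00%


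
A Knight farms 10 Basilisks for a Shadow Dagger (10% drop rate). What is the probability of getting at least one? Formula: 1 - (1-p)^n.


P(at least one) = 1 - P(none) = 1 - (1-p)^n
p = 10/100 = 0.1
1 - p = 0.9
(1 - p)^10 = 0.9^10 = 0.348678
P(at least one) = 1 - 0.348678 = 0.6513

0.6513


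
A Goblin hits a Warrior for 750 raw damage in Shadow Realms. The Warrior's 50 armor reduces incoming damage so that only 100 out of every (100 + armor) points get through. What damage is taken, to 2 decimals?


actual = 750 * 100 / (100 + 50)
= 750 * 100 / 150
= 75000 / 150
= 500.00

500.00 damage


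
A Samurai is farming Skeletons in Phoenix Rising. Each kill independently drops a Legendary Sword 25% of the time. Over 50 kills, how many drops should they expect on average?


Expected drops = kills * (drop_rate / 100)
= 50 * (25 / 100)
= 50 * 0.25
= 12.5

12.5 drops


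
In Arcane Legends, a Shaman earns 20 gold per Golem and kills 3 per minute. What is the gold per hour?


Gold per minute = 20 * 3 = 60
Gold per hour = 60 * 60 = 3600

3600 gold/hour


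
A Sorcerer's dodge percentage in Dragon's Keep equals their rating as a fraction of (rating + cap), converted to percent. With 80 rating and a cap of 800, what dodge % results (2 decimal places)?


dodge% = 80 / (80 + 800) * 100
= 80 / 880 * 100
= 0.090909 * 100
= 9.09%

9.09%


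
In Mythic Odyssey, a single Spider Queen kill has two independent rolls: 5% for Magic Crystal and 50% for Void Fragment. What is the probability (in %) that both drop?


For independent events, P(both) = P(A) * P(B)
= 5% * 50%
= 250 / 100 %
= 2.5%

2.5%


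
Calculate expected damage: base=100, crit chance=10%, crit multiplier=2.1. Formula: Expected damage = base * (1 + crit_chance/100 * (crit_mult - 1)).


E[dmg] = base * (1 + crit_chance * (crit_mult - 1))
cc as decimal = 10/100 = 0.1
cm - 1 = 2.1 - 1 = 1.1
Bonus factor = 0.1 * 1.1 = 0.11
Total multiplier = 1 + 0.11 = 1.11
Expected damage = 100 * 1.11 = 111.00

111.00 damage


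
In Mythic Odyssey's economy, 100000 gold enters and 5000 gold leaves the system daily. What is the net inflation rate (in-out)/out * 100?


Net gold = 100000 - 5000 = 95000
Inflation rate = net / sunk * 100 = 95000 / 5000 * 100
= 19.0 * 100
= 1900.00%

1900.00%


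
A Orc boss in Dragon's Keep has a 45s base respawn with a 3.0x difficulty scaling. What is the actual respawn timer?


Respawn time = base * multiplier
= 45 * 3.0
= 135.0 seconds

135.0 seconds


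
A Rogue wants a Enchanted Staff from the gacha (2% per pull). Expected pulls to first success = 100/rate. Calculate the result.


Expected pulls for a geometric distribution = 1/p = 100 / rate%
= 100 / 2
= 50.0

50.0 pulls


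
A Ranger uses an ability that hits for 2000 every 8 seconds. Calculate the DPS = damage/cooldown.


DPS = damage / cooldown
= 2000 / 8
= 250.00

250.00 DPS


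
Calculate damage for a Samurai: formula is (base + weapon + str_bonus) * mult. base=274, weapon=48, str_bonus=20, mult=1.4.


Sum base + weapon + str = 274 + 48 + 20 = 342
Multiply by 1.4:
342 * 1.4 = 478.8

478.8 damage


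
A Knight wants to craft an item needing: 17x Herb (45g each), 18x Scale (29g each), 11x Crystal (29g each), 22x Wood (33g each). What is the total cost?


Cost breakdown:
  Herb: 17 * 45 = 765
  Scale: 18 * 29 = 522
  Crystal: 11 * 29 = 319
  Wood: 22 * 33 = 726
Total = 765 + 522 + 319 + 726 = 2332

2332 gold


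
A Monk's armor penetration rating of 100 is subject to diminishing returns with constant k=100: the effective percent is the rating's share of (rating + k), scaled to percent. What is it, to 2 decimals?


effective% = rating / (rating + k) * 100
= 100 / (100 + 100) * 100
= 100 / 200 * 100
= 0.5 * 100
= 50.00%

50.00%


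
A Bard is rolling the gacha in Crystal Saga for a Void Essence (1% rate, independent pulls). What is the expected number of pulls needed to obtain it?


Expected pulls for a geometric distribution = 1/p = 100 / rate%
= 100 / 1
= 100.0

100.0 pulls


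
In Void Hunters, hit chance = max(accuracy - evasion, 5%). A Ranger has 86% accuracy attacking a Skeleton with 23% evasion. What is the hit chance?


accuracy - evasion = 86 - 23 = 63
Apply floor: max(63, 5) = 63
Hit chance = 63%

63%


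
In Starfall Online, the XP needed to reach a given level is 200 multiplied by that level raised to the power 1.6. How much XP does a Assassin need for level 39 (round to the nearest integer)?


XP = 200 * level^1.6
Substitute level = 39:
XP = 200 * 39^1.6
= 200 * 351.3204
= 70264

70264 XP


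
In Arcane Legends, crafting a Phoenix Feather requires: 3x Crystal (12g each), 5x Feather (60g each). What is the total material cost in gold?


Cost breakdown:
  Crystal: 3 * 12 = 36
  Feather: 5 * 60 = 300
Total = 36 + 300 = 336

336 gold


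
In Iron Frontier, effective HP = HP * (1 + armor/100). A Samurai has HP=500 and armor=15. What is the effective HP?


EHP = 500 * (1 + 15/100)
= 500 * (1 + 0.15)
= 500 * 1.15
= 575.0

575.0 EHP


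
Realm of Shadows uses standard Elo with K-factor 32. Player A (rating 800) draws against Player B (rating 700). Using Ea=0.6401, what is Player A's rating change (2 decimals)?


Elo update: delta = K * (S - Ea), where S = 0.5 (draws)
S - Ea = 0.5 - 0.6401 = -0.1401
Rating change = 32 * -0.1401
= -4.48

-4.48 rating points


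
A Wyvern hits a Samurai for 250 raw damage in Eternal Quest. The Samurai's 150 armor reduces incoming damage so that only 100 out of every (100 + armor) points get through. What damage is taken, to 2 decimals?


actual = 250 * 100 / (100 + 150)
= 250 * 100 / 250
= 25000 / 250
= 100.00

100.00 damage


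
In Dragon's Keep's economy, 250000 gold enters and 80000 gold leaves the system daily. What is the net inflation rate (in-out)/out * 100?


Net gold = 250000 - 80000 = 170000
Inflation rate = net / sunk * 100 = 170000 / 80000 * 100
= 2.125 * 100
= 212.50%

212.50%


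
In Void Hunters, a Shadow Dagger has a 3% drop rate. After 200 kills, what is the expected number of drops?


Expected drops = kills * (drop_rate / 100)
= 200 * (3 / 100)
= 200 * 0.03
= 6.0

6.0 drops


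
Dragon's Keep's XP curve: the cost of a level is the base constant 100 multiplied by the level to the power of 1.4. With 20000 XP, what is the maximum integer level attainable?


XP = 100 * level^1.4, so level = (XP / 100)^(1/1.4)
= (20000 / 100)^(1/1.4)
= 200.0^0.7143
= 44.0142
Floor: level = 44

level 44


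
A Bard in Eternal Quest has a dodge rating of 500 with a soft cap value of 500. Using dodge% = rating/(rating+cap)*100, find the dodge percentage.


dodge% = 500 / (500 + 500) * 100
= 500 / 1000 * 100
= 0.5 * 100
= 50.00%

50.00%


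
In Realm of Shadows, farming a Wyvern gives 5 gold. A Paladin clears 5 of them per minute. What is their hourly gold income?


Gold per minute = 5 * 5 = 25
Gold per hour = 25 * 60 = 1500

1500 gold/hour


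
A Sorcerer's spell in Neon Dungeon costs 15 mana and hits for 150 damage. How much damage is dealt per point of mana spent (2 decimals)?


Efficiency = damage / mana
= 150 / 15
= 10.00

10.00 dmg/mana


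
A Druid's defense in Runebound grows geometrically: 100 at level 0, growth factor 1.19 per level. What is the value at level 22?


value = base * growth^level
= 100 * 1.19^22
= 100 * 45.923307
= 4592.33

4592.33 defense


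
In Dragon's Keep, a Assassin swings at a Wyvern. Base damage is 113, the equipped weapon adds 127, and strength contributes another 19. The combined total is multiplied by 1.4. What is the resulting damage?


Sum base + weapon + str = 113 + 127 + 19 = 259
Multiply by 1.4:
259 * 1.4 = 362.6

362.6 damage


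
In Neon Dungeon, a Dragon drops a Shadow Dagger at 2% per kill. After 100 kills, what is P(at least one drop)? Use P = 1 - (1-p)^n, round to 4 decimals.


P(at least one) = 1 - P(none) = 1 - (1-p)^n
p = 2/100 = 0.02
1 - p = 0.98
(1 - p)^100 = 0.98^100 = 0.132620
P(at least one) = 1 - 0.132620 = 0.8674

0.8674


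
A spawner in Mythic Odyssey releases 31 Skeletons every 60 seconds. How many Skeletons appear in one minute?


Spawns per minute = count * (60 / interval)
= 31 * (60 / 60)
= 31 * 1.0
= 31.0

31.0 per minute


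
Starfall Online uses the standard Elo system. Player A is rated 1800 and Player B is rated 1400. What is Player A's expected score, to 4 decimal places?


Elo expected score: Ea = 1/(1 + 10^((Rb-Ra)/400))
Rb - Ra = 1400 - 1800 = -400
(Rb-Ra)/400 = -400/400 = -1.0
10^-1.0 = 0.1
Ea = 1/(1 + 0.1) = 1/1.1 = 0.9091

0.9091


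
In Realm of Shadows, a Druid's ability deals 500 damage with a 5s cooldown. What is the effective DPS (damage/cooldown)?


DPS = damage / cooldown
= 500 / 5
= 100.00

100.00 DPS


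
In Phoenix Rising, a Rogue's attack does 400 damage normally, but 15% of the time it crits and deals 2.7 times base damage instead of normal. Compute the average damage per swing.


E[dmg] = base * (1 + crit_chance * (crit_mult - 1))
cc as decimal = 15/100 = 0.15
cm - 1 = 2.7 - 1 = 1.7
Bonus factor = 0.15 * 1.7 = 0.255
Total multiplier = 1 + 0.255 = 1.255
Expected damage = 400 * 1.255 = 502.00

502.00 damage


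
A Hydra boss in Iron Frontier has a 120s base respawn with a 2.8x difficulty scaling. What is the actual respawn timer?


Respawn time = base * multiplier
= 120 * 2.8
= 336.0 seconds

336.0 seconds


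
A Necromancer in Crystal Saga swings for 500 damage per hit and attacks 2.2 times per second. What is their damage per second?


DPS = damage * attack_speed
= 500 * 2.2
= 1100.0

1100.0 DPS


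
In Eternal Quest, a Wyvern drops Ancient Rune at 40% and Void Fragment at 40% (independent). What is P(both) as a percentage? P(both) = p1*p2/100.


For independent events, P(both) = P(A) * P(B)
= 40% * 40%
= 1600 / 100 %
= 16.0%

16.0%


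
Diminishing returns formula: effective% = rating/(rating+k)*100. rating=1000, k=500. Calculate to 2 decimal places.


effective% = rating / (rating + k) * 100
= 1000 / (1000 + 500) * 100
= 1000 / 1500 * 100
= 0.666667 * 100
= 66.67%

66.67%


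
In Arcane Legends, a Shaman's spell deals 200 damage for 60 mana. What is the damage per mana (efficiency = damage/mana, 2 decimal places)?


Efficiency = damage / mana
= 200 / 60
= 3.33

3.33 dmg/mana


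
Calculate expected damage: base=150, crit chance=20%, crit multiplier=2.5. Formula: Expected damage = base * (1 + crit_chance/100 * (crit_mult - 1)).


E[dmg] = base * (1 + crit_chance * (crit_mult - 1))
cc as decimal = 20/100 = 0.2
cm - 1 = 2.5 - 1 = 1.5
Bonus factor = 0.2 * 1.5 = 0.3
Total multiplier = 1 + 0.3 = 1.3
Expected damage = 150 * 1.3 = 195.00

195.00 damage


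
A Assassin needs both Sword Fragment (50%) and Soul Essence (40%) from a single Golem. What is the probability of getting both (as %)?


For independent events, P(both) = P(A) * P(B)
= 50% * 40%
= 2000 / 100 %
= 20.0%

20.0%


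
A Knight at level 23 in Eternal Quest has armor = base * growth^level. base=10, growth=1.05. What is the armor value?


value = base * growth^level
= 10 * 1.05^23
= 10 * 3.071524
= 30.72

30.72 armor


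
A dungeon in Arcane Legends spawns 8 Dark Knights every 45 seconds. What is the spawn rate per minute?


Spawns per minute = count * (60 / interval)
= 8 * (60 / 45)
= 8 * 1.3333
= 10.67

10.67 per minute


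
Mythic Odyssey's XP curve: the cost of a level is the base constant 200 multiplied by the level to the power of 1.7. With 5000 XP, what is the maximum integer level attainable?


XP = 200 * level^1.7, so level = (XP / 200)^(1/1.7)
= (5000 / 200)^(1/1.7)
= 25.0^0.5882
= 6.6423
Floor: level = 6

level 6


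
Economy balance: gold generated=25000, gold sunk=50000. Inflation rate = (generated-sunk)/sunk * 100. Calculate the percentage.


Net gold = 25000 - 50000 = -25000
Inflation rate = net / sunk * 100 = -25000 / 50000 * 100
= -0.5 * 100
= -50.00%

-50.00%


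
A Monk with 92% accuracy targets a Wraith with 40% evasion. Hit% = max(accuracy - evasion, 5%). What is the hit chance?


accuracy - evasion = 92 - 40 = 52
Apply floor: max(52, 5) = 52
Hit chance = 52%

52%


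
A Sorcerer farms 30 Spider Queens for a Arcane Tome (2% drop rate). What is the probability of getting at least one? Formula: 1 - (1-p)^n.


P(at least one) = 1 - P(none) = 1 - (1-p)^n
p = 2/100 = 0.02
1 - p = 0.98
(1 - p)^30 = 0.98^30 = 0.545484
P(at least one) = 1 - 0.545484 = 0.4545

0.4545


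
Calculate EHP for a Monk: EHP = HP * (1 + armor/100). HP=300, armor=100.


EHP = 300 * (1 + 100/100)
= 300 * (1 + 1.0)
= 300 * 2.0
= 600.0

600.0 EHP


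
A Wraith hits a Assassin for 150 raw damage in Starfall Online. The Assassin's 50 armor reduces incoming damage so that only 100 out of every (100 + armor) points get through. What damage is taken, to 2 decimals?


actual = 150 * 100 / (100 + 50)
= 150 * 100 / 150
= 15000 / 150
= 100.00

100.00 damage


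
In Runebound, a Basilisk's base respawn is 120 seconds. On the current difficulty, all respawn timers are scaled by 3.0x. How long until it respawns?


Respawn time = base * multiplier
= 120 * 3.0
= 360.0 seconds

360.0 seconds


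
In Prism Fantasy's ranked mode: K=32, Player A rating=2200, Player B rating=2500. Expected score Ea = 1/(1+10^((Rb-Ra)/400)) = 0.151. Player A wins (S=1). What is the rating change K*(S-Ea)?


Elo update: delta = K * (S - Ea), where S = 1 (wins)
S - Ea = 1 - 0.151 = 0.849
Rating change = 32 * 0.849
= 27.17

27.17 rating points


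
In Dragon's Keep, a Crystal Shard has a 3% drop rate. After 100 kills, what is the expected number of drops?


Expected drops = kills * (drop_rate / 100)
= 100 * (3 / 100)
= 100 * 0.03
= 3.0

3.0 drops


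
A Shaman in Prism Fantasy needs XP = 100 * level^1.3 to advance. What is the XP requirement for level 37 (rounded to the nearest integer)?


XP = 100 * level^1.3
Substitute level = 37:
XP = 100 * 37^1.3
= 100 * 109.3106
= 10931

10931 XP


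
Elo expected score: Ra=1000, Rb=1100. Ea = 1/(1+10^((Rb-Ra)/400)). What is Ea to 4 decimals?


Elo expected score: Ea = 1/(1 + 10^((Rb-Ra)/400))
Rb - Ra = 1100 - 1000 = 100
(Rb-Ra)/400 = 100/400 = 0.25
10^0.25 = 1.778279
Ea = 1/(1 + 1.778279) = 1/2.778279 = 0.3599

0.3599


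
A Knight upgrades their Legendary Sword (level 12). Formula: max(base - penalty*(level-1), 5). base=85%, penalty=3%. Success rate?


raw_rate = 85 - 3 * (12 - 1)
= 85 - 3 * 11
= 85 - 33
= 52
Apply floor: max(52, 5) = 52%

52%


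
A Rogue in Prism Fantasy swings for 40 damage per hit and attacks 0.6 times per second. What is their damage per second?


DPS = damage * attack_speed
= 40 * 0.6
= 24.0

24.0 DPS


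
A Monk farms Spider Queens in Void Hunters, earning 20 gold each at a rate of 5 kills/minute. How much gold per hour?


Gold per minute = 20 * 5 = 100
Gold per hour = 100 * 60 = 6000

6000 gold/hour


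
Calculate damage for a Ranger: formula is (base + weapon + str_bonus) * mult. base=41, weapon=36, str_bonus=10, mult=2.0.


Sum base + weapon + str = 41 + 36 + 10 = 87
Multiply by 2.0:
87 * 2.0 = 174.0

174.0 damage


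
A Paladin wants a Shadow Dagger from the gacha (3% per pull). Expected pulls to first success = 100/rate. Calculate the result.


Expected pulls for a geometric distribution = 1/p = 100 / rate%
= 100 / 3
= 33.33

33.33 pulls


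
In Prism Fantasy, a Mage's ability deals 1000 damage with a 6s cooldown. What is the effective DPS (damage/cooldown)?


DPS = damage / cooldown
= 1000 / 6
= 166.67

166.67 DPS


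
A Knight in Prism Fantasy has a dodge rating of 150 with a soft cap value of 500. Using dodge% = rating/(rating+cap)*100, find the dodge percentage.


dodge% = 150 / (150 + 500) * 100
= 150 / 650 * 100
= 0.230769 * 100
= 23.08%

23.08%


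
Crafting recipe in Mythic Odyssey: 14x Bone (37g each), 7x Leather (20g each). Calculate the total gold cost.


Cost breakdown:
  Bone: 14 * 37 = 518
  Leather: 7 * 20 = 140
Total = 518 + 140 = 658

658 gold


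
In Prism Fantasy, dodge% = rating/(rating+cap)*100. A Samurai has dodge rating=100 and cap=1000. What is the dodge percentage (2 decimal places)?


dodge% = 100 / (100 + 1000) * 100
= 100 / 1100 * 100
= 0.090909 * 100
= 9.09%

9.09%


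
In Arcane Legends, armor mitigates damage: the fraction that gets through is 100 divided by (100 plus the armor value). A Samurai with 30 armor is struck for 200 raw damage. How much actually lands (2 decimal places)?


actual = 200 * 100 / (100 + 30)
= 200 * 100 / 130
= 20000 / 130
= 153.85

153.85 damage


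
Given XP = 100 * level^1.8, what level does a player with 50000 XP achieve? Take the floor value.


XP = 100 * level^1.8, so level = (XP / 100)^(1/1.8)
= (50000 / 100)^(1/1.8)
= 500.0^0.5556
= 31.5811
Floor: level = 31

level 31


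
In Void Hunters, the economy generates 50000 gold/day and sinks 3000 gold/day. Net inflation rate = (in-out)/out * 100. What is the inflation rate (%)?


Net gold = 50000 - 3000 = 47000
Inflation rate = net / sunk * 100 = 47000 / 3000 * 100
= 15.666667 * 100
= 1566.67%

1566.67%


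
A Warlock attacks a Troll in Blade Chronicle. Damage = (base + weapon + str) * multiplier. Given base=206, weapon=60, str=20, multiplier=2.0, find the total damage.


Sum base + weapon + str = 206 + 60 + 20 = 286
Multiply by 2.0:
286 * 2.0 = 572.0

572.0 damage


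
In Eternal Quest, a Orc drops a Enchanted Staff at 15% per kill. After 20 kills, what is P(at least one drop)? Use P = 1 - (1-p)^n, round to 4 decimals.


P(at least one) = 1 - P(none) = 1 - (1-p)^n
p = 15/100 = 0.15
1 - p = 0.85
(1 - p)^20 = 0.85^20 = 0.038760
P(at least one) = 1 - 0.038760 = 0.9612

0.9612


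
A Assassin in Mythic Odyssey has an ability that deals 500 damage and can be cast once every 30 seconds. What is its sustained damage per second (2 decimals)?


DPS = damage / cooldown
= 500 / 30
= 16.67

16.67 DPS


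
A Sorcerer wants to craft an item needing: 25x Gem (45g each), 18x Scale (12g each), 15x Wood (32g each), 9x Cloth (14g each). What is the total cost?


Cost breakdown:
  Gem: 25 * 45 = 1125
  Scale: 18 * 12 = 216
  Wood: 15 * 32 = 480
  Cloth: 9 * 14 = 126
Total = 1125 + 216 + 480 + 126 = 1947

1947 gold


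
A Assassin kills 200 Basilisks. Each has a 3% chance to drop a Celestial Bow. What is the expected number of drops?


Expected drops = kills * (drop_rate / 100)
= 200 * (3 / 100)
= 200 * 0.03
= 6.0

6.0 drops


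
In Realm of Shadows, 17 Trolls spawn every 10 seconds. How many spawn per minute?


Spawns per minute = count * (60 / interval)
= 17 * (60 / 10)
= 17 * 6.0
= 102.0

102.0 per minute


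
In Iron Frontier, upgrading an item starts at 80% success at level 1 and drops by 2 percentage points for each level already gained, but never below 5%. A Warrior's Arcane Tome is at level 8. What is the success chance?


raw_rate = 80 - 2 * (8 - 1)
= 80 - 2 * 7
= 80 - 14
= 66
Apply floor: max(66, 5) = 66%

66%


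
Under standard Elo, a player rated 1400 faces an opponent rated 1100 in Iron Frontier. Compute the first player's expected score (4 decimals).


Elo expected score: Ea = 1/(1 + 10^((Rb-Ra)/400))
Rb - Ra = 1100 - 1400 = -300
(Rb-Ra)/400 = -300/400 = -0.75
10^-0.75 = 0.177828
Ea = 1/(1 + 0.177828) = 1/1.177828 = 0.8490

0.8490


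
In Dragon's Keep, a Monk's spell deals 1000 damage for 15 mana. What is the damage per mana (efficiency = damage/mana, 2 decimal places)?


Efficiency = damage / mana
= 1000 / 15
= 66.67

66.67 dmg/mana


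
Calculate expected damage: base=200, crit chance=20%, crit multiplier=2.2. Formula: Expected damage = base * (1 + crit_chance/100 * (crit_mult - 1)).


E[dmg] = base * (1 + crit_chance * (crit_mult - 1))
cc as decimal = 20/100 = 0.2
cm - 1 = 2.2 - 1 = 1.2
Bonus factor = 0.2 * 1.2 = 0.24
Total multiplier = 1 + 0.24 = 1.24
Expected damage = 200 * 1.24 = 248.00

248.00 damage


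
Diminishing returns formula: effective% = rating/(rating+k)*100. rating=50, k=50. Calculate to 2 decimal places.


effective% = rating / (rating + k) * 100
= 50 / (50 + 50) * 100
= 50 / 100 * 100
= 0.5 * 100
= 50.00%

50.00%


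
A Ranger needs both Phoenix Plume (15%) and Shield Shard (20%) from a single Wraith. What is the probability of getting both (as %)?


For independent events, P(both) = P(A) * P(B)
= 15% * 20%
= 300 / 100 %
= 3.0%

3.0%


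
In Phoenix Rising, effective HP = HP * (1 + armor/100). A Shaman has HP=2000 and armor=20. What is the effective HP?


EHP = 2000 * (1 + 20/100)
= 2000 * (1 + 0.2)
= 2000 * 1.2
= 2400.0

2400.0 EHP


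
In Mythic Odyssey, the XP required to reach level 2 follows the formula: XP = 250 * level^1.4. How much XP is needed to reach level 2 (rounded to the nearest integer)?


XP = 250 * level^1.4
Substitute level = 2:
XP = 250 * 2^1.4
= 250 * 2.639
= 660

660 XP


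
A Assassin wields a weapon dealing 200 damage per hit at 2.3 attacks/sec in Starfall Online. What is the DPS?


DPS = damage * attack_speed
= 200 * 2.3
= 460.0

460.0 DPS


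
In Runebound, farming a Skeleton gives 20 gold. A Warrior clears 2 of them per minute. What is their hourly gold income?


Gold per minute = 20 * 2 = 40
Gold per hour = 40 * 60 = 2400

2400 gold/hour


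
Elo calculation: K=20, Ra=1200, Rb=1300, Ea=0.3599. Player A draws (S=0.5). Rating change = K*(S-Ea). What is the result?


Elo update: delta = K * (S - Ea), where S = 0.5 (draws)
S - Ea = 0.5 - 0.3599 = 0.1401
Rating change = 20 * 0.1401
= 2.80

2.80 rating points


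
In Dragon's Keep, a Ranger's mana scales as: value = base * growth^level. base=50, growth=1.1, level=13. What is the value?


value = base * growth^level
= 50 * 1.1^13
= 50 * 3.452271
= 172.61

172.61 mana


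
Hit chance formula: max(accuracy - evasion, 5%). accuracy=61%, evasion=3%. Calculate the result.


accuracy - evasion = 61 - 3 = 58
Apply floor: max(58, 5) = 58
Hit chance = 58%

58%


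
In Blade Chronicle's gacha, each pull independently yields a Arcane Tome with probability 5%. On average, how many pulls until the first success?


Expected pulls for a geometric distribution = 1/p = 100 / rate%
= 100 / 5
= 20.0

20.0 pulls


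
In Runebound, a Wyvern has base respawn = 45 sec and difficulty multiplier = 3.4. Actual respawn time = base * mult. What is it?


Respawn time = base * multiplier
= 45 * 3.4
= 153.0 seconds

153.0 seconds


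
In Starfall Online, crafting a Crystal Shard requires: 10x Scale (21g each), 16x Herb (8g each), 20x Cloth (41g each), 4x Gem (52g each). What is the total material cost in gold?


Cost breakdown:
  Scale: 10 * 21 = 210
  Herb: 16 * 8 = 128
  Cloth: 20 * 41 = 820
  Gem: 4 * 52 = 208
Total = 210 + 128 + 820 + 208 = 1366

1366 gold


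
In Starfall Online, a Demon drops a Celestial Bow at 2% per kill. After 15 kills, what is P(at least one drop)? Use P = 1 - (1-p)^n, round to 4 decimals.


P(at least one) = 1 - P(none) = 1 - (1-p)^n
p = 2/100 = 0.02
1 - p = 0.98
(1 - p)^15 = 0.98^15 = 0.738569
P(at least one) = 1 - 0.738569 = 0.2614

0.2614


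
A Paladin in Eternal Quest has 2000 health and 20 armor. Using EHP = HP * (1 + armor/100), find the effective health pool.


EHP = 2000 * (1 + 20/100)
= 2000 * (1 + 0.2)
= 2000 * 1.2
= 2400.0

2400.0 EHP


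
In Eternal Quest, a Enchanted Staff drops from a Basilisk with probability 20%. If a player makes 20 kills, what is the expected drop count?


Expected drops = kills * (drop_rate / 100)
= 20 * (20 / 100)
= 20 * 0.2
= 4.0

4.0 drops


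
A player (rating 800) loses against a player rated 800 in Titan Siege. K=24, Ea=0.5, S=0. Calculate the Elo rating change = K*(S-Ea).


Elo update: delta = K * (S - Ea), where S = 0 (loses)
S - Ea = 0 - 0.5 = -0.5
Rating change = 24 * -0.5
= -12.00

-12.00 rating points


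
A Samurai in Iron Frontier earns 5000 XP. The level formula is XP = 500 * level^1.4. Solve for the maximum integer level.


XP = 500 * level^1.4, so level = (XP / 500)^(1/1.4)
= (5000 / 500)^(1/1.4)
= 10.0^0.7143
= 5.1795
Floor: level = 5

level 5


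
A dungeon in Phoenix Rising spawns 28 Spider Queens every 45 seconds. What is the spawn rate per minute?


Spawns per minute = count * (60 / interval)
= 28 * (60 / 45)
= 28 * 1.3333
= 37.33

37.33 per minute


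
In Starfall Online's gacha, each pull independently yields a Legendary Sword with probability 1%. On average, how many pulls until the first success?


Expected pulls for a geometric distribution = 1/p = 100 / rate%
= 100 / 1
= 100.0

100.0 pulls


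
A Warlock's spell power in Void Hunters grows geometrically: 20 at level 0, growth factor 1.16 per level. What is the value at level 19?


value = base * growth^level
= 20 * 1.16^19
= 20 * 16.776517
= 335.53

335.53 spell power


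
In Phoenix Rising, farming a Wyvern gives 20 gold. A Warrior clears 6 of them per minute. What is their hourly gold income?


Gold per minute = 20 * 6 = 120
Gold per hour = 120 * 60 = 7200

7200 gold/hour


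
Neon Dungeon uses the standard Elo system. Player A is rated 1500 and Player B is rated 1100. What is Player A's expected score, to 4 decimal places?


Elo expected score: Ea = 1/(1 + 10^((Rb-Ra)/400))
Rb - Ra = 1100 - 1500 = -400
(Rb-Ra)/400 = -400/400 = -1.0
10^-1.0 = 0.1
Ea = 1/(1 + 0.1) = 1/1.1 = 0.9091

0.9091


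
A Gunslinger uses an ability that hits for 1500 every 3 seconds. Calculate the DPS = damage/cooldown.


DPS = damage / cooldown
= 1500 / 3
= 500.00

500.00 DPS


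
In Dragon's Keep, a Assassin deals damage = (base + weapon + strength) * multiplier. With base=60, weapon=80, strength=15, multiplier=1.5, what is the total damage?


Sum base + weapon + str = 60 + 80 + 15 = 155
Multiply by 1.5:
155 * 1.5 = 232.5

232.5 damage


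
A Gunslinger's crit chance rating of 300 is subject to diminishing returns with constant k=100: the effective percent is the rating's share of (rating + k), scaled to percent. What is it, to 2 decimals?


effective% = rating / (rating + k) * 100
= 300 / (300 + 100) * 100
= 300 / 400 * 100
= 0.75 * 100
= 75.00%

75.00%


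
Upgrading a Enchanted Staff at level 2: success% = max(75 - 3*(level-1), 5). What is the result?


raw_rate = 75 - 3 * (2 - 1)
= 75 - 3 * 1
= 75 - 3
= 72
Apply floor: max(72, 5) = 72%

72%


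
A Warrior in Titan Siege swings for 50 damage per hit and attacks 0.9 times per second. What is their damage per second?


DPS = damage * attack_speed
= 50 * 0.9
= 45.0

45.0 DPS


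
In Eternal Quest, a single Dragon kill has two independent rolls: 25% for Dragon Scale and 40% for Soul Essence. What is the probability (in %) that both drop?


For independent events, P(both) = P(A) * P(B)
= 25% * 40%
= 1000 / 100 %
= 10.0%

10.0%


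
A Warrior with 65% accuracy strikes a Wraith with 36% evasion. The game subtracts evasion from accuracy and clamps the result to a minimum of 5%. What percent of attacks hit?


accuracy - evasion = 65 - 36 = 29
Apply floor: max(29, 5) = 29
Hit chance = 29%

29%


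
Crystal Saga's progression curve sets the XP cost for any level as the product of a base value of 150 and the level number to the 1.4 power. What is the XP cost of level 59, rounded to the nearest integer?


XP = 150 * level^1.4
Substitute level = 59:
XP = 150 * 59^1.4
= 150 * 301.4344
= 45215

45215 XP


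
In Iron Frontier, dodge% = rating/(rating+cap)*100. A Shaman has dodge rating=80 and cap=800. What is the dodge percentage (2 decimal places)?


dodge% = 80 / (80 + 800) * 100
= 80 / 880 * 100
= 0.090909 * 100
= 9.09%

9.09%


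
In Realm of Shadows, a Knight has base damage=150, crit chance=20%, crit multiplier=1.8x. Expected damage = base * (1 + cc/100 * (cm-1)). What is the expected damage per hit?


E[dmg] = base * (1 + crit_chance * (crit_mult - 1))
cc as decimal = 20/100 = 0.2
cm - 1 = 1.8 - 1 = 0.8
Bonus factor = 0.2 * 0.8 = 0.16
Total multiplier = 1 + 0.16 = 1.16
Expected damage = 150 * 1.16 = 174.00

174.00 damage


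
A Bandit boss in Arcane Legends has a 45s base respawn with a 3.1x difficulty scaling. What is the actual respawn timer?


Respawn time = base * multiplier
= 45 * 3.1
= 139.5 seconds

139.5 seconds


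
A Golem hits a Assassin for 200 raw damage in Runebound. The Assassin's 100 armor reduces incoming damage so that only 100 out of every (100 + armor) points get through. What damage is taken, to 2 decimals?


actual = 200 * 100 / (100 + 100)
= 200 * 100 / 200
= 20000 / 200
= 100.00

100.00 damage


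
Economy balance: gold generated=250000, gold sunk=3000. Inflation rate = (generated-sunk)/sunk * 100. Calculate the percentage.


Net gold = 250000 - 3000 = 247000
Inflation rate = net / sunk * 100 = 247000 / 3000 * 100
= 82.333333 * 100
= 8233.33%

8233.33%


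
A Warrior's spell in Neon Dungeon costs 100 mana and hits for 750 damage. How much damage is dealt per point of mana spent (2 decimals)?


Efficiency = damage / mana
= 750 / 100
= 7.50

7.50 dmg/mana


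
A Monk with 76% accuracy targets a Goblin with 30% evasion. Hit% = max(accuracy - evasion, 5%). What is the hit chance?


accuracy - evasion = 76 - 30 = 46
Apply floor: max(46, 5) = 46
Hit chance = 46%

46%


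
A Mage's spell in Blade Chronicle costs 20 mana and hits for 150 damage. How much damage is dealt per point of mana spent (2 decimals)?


Efficiency = damage / mana
= 150 / 20
= 7.50

7.50 dmg/mana


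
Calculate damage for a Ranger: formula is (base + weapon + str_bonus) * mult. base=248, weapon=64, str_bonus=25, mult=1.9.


Sum base + weapon + str = 248 + 64 + 25 = 337
Multiply by 1.9:
337 * 1.9 = 640.3

640.3 damage


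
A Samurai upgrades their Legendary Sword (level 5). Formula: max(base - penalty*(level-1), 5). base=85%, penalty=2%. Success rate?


raw_rate = 85 - 2 * (5 - 1)
= 85 - 2 * 4
= 85 - 8
= 77
Apply floor: max(77, 5) = 77%

77%


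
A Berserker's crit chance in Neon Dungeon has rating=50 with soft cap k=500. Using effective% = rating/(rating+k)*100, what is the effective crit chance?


effective% = rating / (rating + k) * 100
= 50 / (50 + 500) * 100
= 50 / 550 * 100
= 0.090909 * 100
= 9.09%

9.09%


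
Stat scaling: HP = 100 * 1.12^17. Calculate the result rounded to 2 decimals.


value = base * growth^level
= 100 * 1.12^17
= 100 * 6.866041
= 686.60

686.60 HP


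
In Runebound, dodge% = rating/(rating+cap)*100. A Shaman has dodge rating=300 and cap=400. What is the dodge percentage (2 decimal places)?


dodge% = 300 / (300 + 400) * 100
= 300 / 700 * 100
= 0.428571 * 100
= 42.86%

42.86%


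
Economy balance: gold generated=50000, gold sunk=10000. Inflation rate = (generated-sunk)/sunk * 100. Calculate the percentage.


Net gold = 50000 - 10000 = 40000
Inflation rate = net / sunk * 100 = 40000 / 10000 * 100
= 4.0 * 100
= 400.00%

400.00%


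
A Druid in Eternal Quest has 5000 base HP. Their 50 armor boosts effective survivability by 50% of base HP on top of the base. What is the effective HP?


EHP = 5000 * (1 + 50/100)
= 5000 * (1 + 0.5)
= 5000 * 1.5
= 7500.0

7500.0 EHP


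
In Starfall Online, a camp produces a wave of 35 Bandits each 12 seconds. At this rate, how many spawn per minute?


Spawns per minute = count * (60 / interval)
= 35 * (60 / 12)
= 35 * 5.0
= 175.0

175.0 per minute


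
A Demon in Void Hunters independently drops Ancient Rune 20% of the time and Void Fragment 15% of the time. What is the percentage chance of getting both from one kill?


For independent events, P(both) = P(A) * P(B)
= 20% * 15%
= 300 / 100 %
= 3.0%

3.0%


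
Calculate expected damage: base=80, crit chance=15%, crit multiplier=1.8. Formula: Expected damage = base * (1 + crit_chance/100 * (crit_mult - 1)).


E[dmg] = base * (1 + crit_chance * (crit_mult - 1))
cc as decimal = 15/100 = 0.15
cm - 1 = 1.8 - 1 = 0.8
Bonus factor = 0.15 * 0.8 = 0.12
Total multiplier = 1 + 0.12 = 1.12
Expected damage = 80 * 1.12 = 89.60

89.60 damage


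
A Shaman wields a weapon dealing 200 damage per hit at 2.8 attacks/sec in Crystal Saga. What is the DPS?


DPS = damage * attack_speed
= 200 * 2.8
= 560.0

560.0 DPS


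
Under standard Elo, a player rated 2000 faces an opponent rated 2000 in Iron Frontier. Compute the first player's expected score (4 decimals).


Elo expected score: Ea = 1/(1 + 10^((Rb-Ra)/400))
Rb - Ra = 2000 - 2000 = 0
(Rb-Ra)/400 = 0/400 = 0.0
10^0.0 = 1.0
Ea = 1/(1 + 1.0) = 1/2.0 = 0.5000

0.5000


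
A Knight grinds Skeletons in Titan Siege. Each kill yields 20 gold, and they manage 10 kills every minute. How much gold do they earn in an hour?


Gold per minute = 20 * 10 = 200
Gold per hour = 200 * 60 = 12000

12000 gold/hour


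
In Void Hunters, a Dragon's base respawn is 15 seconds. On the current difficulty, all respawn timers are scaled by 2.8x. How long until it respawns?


Respawn time = base * multiplier
= 15 * 2.8
= 42.0 seconds

42.0 seconds


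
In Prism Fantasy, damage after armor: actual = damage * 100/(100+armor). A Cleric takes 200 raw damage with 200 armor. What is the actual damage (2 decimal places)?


actual = 200 * 100 / (100 + 200)
= 200 * 100 / 300
= 20000 / 300
= 66.67

66.67 damage


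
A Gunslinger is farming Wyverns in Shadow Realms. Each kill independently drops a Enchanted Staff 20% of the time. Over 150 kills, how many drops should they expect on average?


Expected drops = kills * (drop_rate / 100)
= 150 * (20 / 100)
= 150 * 0.2
= 30.0

30.0 drops


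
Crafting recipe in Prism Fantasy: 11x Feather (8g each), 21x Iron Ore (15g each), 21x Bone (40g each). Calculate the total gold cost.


Cost breakdown:
  Feather: 11 * 8 = 88
  Iron Ore: 21 * 15 = 315
  Bone: 21 * 40 = 840
Total = 88 + 315 + 840 = 1243

1243 gold


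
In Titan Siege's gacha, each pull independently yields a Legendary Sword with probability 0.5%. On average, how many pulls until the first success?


Expected pulls for a geometric distribution = 1/p = 100 / rate%
= 100 / 0.5
= 200.0

200.0 pulls


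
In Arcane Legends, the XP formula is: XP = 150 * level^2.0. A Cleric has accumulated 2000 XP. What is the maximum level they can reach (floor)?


XP = 150 * level^2.0, so level = (XP / 150)^(1/2.0)
= (2000 / 150)^(1/2.0)
= 13.3333^0.5
= 3.6515
Floor: level = 3

level 3


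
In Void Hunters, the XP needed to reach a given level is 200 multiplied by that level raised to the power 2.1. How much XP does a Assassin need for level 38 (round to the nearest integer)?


XP = 200 * level^2.1
Substitute level = 38:
XP = 200 * 38^2.1
= 200 * 2077.5216
= 415504

415504 XP


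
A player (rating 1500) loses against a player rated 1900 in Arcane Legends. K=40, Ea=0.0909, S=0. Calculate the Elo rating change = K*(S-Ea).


Elo update: delta = K * (S - Ea), where S = 0 (loses)
S - Ea = 0 - 0.0909 = -0.0909
Rating change = 40 * -0.0909
= -3.64

-3.64 rating points


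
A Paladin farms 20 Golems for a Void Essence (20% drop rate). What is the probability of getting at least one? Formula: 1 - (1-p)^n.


P(at least one) = 1 - P(none) = 1 - (1-p)^n
p = 20/100 = 0.2
1 - p = 0.8
(1 - p)^20 = 0.8^20 = 0.011529
P(at least one) = 1 - 0.011529 = 0.9885

0.9885


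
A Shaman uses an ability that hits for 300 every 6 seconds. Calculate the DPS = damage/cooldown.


DPS = damage / cooldown
= 300 / 6
= 50.00

50.00 DPS


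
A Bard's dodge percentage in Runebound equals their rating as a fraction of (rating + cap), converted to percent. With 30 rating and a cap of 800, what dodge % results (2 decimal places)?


dodge% = 30 / (30 + 800) * 100
= 30 / 830 * 100
= 0.036145 * 100
= 3.61%

3.61%
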